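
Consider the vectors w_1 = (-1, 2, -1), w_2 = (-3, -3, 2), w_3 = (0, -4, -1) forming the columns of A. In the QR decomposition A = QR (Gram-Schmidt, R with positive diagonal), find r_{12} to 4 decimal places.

r_{12} = -2.0412

q_1 = w_1/‖w_1‖ = (-1, 2, -1)/2.4495 = (-0.4082, 0.8165, -0.4082).
r_{12} = q_1·w_2 = -2.0412.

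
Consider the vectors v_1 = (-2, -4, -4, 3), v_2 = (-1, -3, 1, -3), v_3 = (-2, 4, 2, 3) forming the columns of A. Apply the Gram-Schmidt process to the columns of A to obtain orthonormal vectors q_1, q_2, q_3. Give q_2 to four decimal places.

q_1 = v_1/‖v_1‖ = (-2, -4, -4, 3)/6.7082 = (-0.2981, -0.5963, -0.5963, 0.4472).
r_{12} = q_1·v_2 = 0.1491.
u_2 = v_2 − 0.1491·q_1 = (-0.9556, -2.9111, 1.0889, -3.0667).
‖u_2‖ = 4.4697, so q_2 = (-0.2138, -0.6513, 0.2436, -0.6861).

q_2 = (-0.2138, -0.6513, 0.2436, -0.6861)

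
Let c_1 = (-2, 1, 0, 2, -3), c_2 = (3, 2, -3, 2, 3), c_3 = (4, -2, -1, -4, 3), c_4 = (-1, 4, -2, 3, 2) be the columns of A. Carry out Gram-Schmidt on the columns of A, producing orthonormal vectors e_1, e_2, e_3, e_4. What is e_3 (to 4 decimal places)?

e_3 = (0.4715, -0.1619, -0.4926, -0.3660, -0.6123)

c_1 = (-2, 1, 0, 2, -3); ‖c_1‖ = 4.2426, so e_1 = (-0.4714, 0.2357, 0.0000, 0.4714, -0.7071).
e_1·c_2 = (-0.4714)·3 + 0.2357·2 + 0.0000·(-3) + 0.4714·2 + (-0.7071)·3 = -2.1213.
u_2 = c_2 + 2.1213·e_1 = (2.0000, 2.5000, -3.0000, 3.0000, 1.5000).
‖u_2‖ = 5.5227, so e_2 = (0.3621, 0.4527, -0.5432, 0.5432, 0.2716).
e_1·c_3 = (-0.4714)·4 + 0.2357·(-2) + 0.0000·(-1) + 0.4714·(-4) + (-0.7071)·3 = -6.3640; e_2·c_3 = 0.3621·4 + 0.4527·(-2) + (-0.5432)·(-1) + 0.5432·(-4) + 0.2716·3 = -0.2716.
u_3 = c_3 + 6.3640·e_1 + 0.2716·e_2 = (1.0984, -0.3770, -1.1475, -0.8525, -1.4262).
‖u_3‖ = 2.3294, so e_3 = (0.4715, -0.1619, -0.4926, -0.3660, -0.6123).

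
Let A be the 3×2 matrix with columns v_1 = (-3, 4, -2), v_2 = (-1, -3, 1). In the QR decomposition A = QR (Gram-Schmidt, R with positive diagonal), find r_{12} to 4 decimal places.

v_1 = (-3, 4, -2); ‖v_1‖ = 5.3852, so q_1 = (-0.5571, 0.7428, -0.3714).
r_{12} = q_1·v_2 = -2.0426.

r_{12} = -2.0426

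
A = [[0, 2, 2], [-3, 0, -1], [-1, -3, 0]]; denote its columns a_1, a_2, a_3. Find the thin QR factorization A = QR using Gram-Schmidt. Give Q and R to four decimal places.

Q = [[0.0000, 0.5750, 0.8182], [-0.9487, 0.2587, -0.1818], [-0.3162, -0.7762, 0.5455]], R = [[3.1623, 0.9487, 0.9487], [0.0000, 3.4785, 0.8912], [0.0000, 0.0000, 1.8182]]

q_1 = a_1/‖a_1‖ = (0, -3, -1)/3.1623 = (0.0000, -0.9487, -0.3162).
r_{12} = q_1·a_2 = 0.9487.
u_2 = a_2 − 0.9487·q_1 = (2.0000, 0.9000, -2.7000).
‖u_2‖ = 3.4785, so q_2 = (0.5750, 0.2587, -0.7762).
r_{13} = q_1·a_3 = 0.9487; r_{23} = q_2·a_3 = 0.8912.
u_3 = a_3 − 0.9487·q_1 − 0.8912·q_2 = (1.4876, -0.3306, 0.9917).
‖u_3‖ = 1.8182, so q_3 = (0.8182, -0.1818, 0.5455).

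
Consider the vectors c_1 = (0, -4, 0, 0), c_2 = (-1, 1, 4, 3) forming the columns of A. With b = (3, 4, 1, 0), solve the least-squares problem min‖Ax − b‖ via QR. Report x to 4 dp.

x = (-0.9904, 0.0385)

e_1 = c_1/‖c_1‖ = (0, -4, 0, 0)/4.0000 = (0.0000, -1.0000, 0.0000, 0.0000).
r_{12} = e_1·c_2 = -1.0000.
u_2 = c_2 + 1.0000·e_1 = (-1.0000, 0.0000, 4.0000, 3.0000).
‖u_2‖ = 5.0990, so e_2 = (-0.1961, 0.0000, 0.7845, 0.5883).
Qᵀb = (-4.0000, 0.1961).
Back-substitute: x_2 = 0.1961/5.0990 = 0.0385.
x_1 = (-4.0000 + 1.0000·0.0385)/4.0000 = -0.9904.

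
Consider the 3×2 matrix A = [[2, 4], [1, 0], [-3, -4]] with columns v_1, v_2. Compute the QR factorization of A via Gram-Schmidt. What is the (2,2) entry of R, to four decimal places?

r_{22} = 1.8516

v_1 = (2, 1, -3); ‖v_1‖ = 3.7417, so q_1 = (0.5345, 0.2673, -0.8018).
q_1·v_2 = 0.5345·4 + 0.2673·0 + (-0.8018)·(-4) = 5.3452.
u_2 = v_2 − 5.3452·q_1 = (1.1429, -1.4286, 0.2857).
r_{22} = ‖u_2‖ = 1.8516.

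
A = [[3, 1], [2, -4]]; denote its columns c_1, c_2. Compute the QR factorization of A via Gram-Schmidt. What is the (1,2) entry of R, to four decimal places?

c_1 = (3, 2); ‖c_1‖ = 3.6056, so q_1 = (0.8321, 0.5547).
r_{12} = q_1·c_2 = -1.3868.

r_{12} = -1.3868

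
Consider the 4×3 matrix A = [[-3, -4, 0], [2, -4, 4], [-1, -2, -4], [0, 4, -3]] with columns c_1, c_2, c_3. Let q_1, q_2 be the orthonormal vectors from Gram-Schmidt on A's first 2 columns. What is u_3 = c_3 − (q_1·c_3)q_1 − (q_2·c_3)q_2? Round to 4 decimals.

q_1 = c_1/‖c_1‖ = (-3, 2, -1, 0)/3.7417 = (-0.8018, 0.5345, -0.2673, 0.0000).
r_{12} = q_1·c_2 = 1.6036.
u_2 = c_2 − 1.6036·q_1 = (-2.7143, -4.8571, -1.5714, 4.0000).
‖u_2‖ = 7.0305, so q_2 = (-0.3861, -0.6909, -0.2235, 0.5689).
r_{13} = q_1·c_3 = 3.2071; r_{23} = q_2·c_3 = -3.5762.
u_3 = c_3 − 3.2071·q_1 + 3.5762·q_2 = (1.1908, -0.1850, -3.9422, -0.9653).

u_3 = (1.1908, -0.1850, -3.9422, -0.9653)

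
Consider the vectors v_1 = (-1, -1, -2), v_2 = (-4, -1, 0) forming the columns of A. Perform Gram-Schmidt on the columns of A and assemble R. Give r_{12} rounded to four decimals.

r_{12} = 2.0412

v_1 = (-1, -1, -2); ‖v_1‖ = 2.4495, so e_1 = (-0.4082, -0.4082, -0.8165).
r_{12} = e_1·v_2 = 2.0412.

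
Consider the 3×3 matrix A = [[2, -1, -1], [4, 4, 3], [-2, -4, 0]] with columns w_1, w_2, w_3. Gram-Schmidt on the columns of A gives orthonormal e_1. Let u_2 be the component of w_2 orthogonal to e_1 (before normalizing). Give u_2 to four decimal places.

u_2 = (-2.8333, 0.3333, -2.1667)

w_1 = (2, 4, -2); ‖w_1‖ = 4.8990, so e_1 = (0.4082, 0.8165, -0.4082).
e_1·w_2 = 0.4082·(-1) + 0.8165·4 + (-0.4082)·(-4) = 4.4907.
u_2 = w_2 − 4.4907·e_1 = (-2.8333, 0.3333, -2.1667).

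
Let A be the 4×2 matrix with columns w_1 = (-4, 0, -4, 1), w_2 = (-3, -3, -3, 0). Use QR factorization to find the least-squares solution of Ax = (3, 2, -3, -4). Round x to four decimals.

x = (0.1143, -0.3238)

e_1 = w_1/‖w_1‖ = (-4, 0, -4, 1)/5.7446 = (-0.6963, 0.0000, -0.6963, 0.1741).
r_{12} = e_1·w_2 = 4.1779.
u_2 = w_2 − 4.1779·e_1 = (-0.0909, -3.0000, -0.0909, -0.7273).
‖u_2‖ = 3.0896, so e_2 = (-0.0294, -0.9710, -0.0294, -0.2354).
Qᵀb = (-0.6963, -1.0004).
Back-substitute: x_2 = -1.0004/3.0896 = -0.3238.
x_1 = (-0.6963 − 4.1779·(-0.3238))/5.7446 = 0.1143.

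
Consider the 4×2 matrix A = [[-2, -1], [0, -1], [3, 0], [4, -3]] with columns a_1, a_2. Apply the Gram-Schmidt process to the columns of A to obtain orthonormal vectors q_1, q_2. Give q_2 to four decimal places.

q_2 = (-0.6149, -0.3639, 0.3764, -0.5898)

q_1 = a_1/‖a_1‖ = (-2, 0, 3, 4)/5.3852 = (-0.3714, 0.0000, 0.5571, 0.7428).
r_{12} = q_1·a_2 = -1.8570.
u_2 = a_2 + 1.8570·q_1 = (-1.6897, -1.0000, 1.0345, -1.6207).
‖u_2‖ = 2.7480, so q_2 = (-0.6149, -0.3639, 0.3764, -0.5898).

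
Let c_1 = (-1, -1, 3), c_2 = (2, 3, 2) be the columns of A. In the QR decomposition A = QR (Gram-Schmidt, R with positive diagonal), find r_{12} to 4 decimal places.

q_1 = c_1/‖c_1‖ = (-1, -1, 3)/3.3166 = (-0.3015, -0.3015, 0.9045).
r_{12} = q_1·c_2 = 0.3015.

r_{12} = 0.3015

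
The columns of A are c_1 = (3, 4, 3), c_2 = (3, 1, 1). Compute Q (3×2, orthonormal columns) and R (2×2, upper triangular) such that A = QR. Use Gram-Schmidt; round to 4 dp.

e_1 = c_1/‖c_1‖ = (3, 4, 3)/5.8310 = (0.5145, 0.6860, 0.5145).
r_{12} = e_1·c_2 = 2.7440.
u_2 = c_2 − 2.7440·e_1 = (1.5882, -0.8824, -0.4118).
‖u_2‖ = 1.8630, so e_2 = (0.8525, -0.4736, -0.2210).

Q = [[0.5145, 0.8525], [0.6860, -0.4736], [0.5145, -0.2210]], R = [[5.8310, 2.7440], [0.0000, 1.8630]]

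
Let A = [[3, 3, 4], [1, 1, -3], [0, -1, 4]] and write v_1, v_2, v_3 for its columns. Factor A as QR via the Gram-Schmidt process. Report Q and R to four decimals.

Q = [[0.9487, 0.0000, 0.3162], [0.3162, 0.0000, -0.9487], [0.0000, -1.0000, 0.0000]], R = [[3.1623, 3.1623, 2.8460], [0.0000, 1.0000, -4.0000], [0.0000, 0.0000, 4.1110]]

e_1 = v_1/‖v_1‖ = (3, 1, 0)/3.1623 = (0.9487, 0.3162, 0.0000).
r_{12} = e_1·v_2 = 3.1623.
u_2 = v_2 − 3.1623·e_1 = (0.0000, 0.0000, -1.0000).
‖u_2‖ = 1.0000, so e_2 = (0.0000, 0.0000, -1.0000).
r_{13} = e_1·v_3 = 2.8460; r_{23} = e_2·v_3 = -4.0000.
u_3 = v_3 − 2.8460·e_1 + 4.0000·e_2 = (1.3000, -3.9000, 0.0000).
‖u_3‖ = 4.1110, so e_3 = (0.3162, -0.9487, 0.0000).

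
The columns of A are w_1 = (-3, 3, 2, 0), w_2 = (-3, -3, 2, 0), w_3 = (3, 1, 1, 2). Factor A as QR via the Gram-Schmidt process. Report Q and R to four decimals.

w_1 = (-3, 3, 2, 0); ‖w_1‖ = 4.6904, so e_1 = (-0.6396, 0.6396, 0.4264, 0.0000).
e_1·w_2 = (-0.6396)·(-3) + 0.6396·(-3) + 0.4264·2 + 0.0000·0 = 0.8528.
u_2 = w_2 − 0.8528·e_1 = (-2.4545, -3.5455, 1.6364, 0.0000).
‖u_2‖ = 4.6122, so e_2 = (-0.5322, -0.7687, 0.3548, 0.0000).
e_1·w_3 = (-0.6396)·3 + 0.6396·1 + 0.4264·1 + 0.0000·2 = -0.8528; e_2·w_3 = (-0.5322)·3 + (-0.7687)·1 + 0.3548·1 + 0.0000·2 = -2.0105.
u_3 = w_3 + 0.8528·e_1 + 2.0105·e_2 = (1.3846, 0.0000, 2.0769, 2.0000).
‖u_3‖ = 3.1986, so e_3 = (0.4329, 0.0000, 0.6493, 0.6253).

Q = [[-0.6396, -0.5322, 0.4329], [0.6396, -0.7687, 0.0000], [0.4264, 0.3548, 0.6493], [0.0000, 0.0000, 0.6253]], R = [[4.6904, 0.8528, -0.8528], [0.0000, 4.6122, -2.0105], [0.0000, 0.0000, 3.1986]]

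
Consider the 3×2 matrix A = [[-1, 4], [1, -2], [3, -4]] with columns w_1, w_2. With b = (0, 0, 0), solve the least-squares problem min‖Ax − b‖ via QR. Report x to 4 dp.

e_1 = w_1/‖w_1‖ = (-1, 1, 3)/3.3166 = (-0.3015, 0.3015, 0.9045).
r_{12} = e_1·w_2 = -5.4272.
u_2 = w_2 + 5.4272·e_1 = (2.3636, -0.3636, 0.9091).
‖u_2‖ = 2.5584, so e_2 = (0.9239, -0.1421, 0.3553).
Qᵀb = (0.0000, 0.0000).
Back-substitute: x_2 = 0.0000/2.5584 = 0.0000.
x_1 = (0.0000 + 5.4272·0.0000)/3.3166 = 0.0000.

x = (0.0000, 0.0000)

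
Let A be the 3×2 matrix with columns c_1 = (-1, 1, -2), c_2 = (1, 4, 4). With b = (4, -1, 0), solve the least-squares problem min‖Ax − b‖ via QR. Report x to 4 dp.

q_1 = c_1/‖c_1‖ = (-1, 1, -2)/2.4495 = (-0.4082, 0.4082, -0.8165).
r_{12} = q_1·c_2 = -2.0412.
u_2 = c_2 + 2.0412·q_1 = (0.1667, 4.8333, 2.3333).
‖u_2‖ = 5.3697, so q_2 = (0.0310, 0.9001, 0.4345).
Qᵀb = (-2.0412, -0.7760).
Back-substitute: x_2 = -0.7760/5.3697 = -0.1445.
x_1 = (-2.0412 + 2.0412·(-0.1445))/2.4495 = -0.9538.

x = (-0.9538, -0.1445)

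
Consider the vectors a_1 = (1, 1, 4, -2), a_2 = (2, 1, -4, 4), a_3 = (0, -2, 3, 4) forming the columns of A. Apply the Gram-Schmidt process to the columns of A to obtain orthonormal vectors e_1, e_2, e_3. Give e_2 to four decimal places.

a_1 = (1, 1, 4, -2); ‖a_1‖ = 4.6904, so e_1 = (0.2132, 0.2132, 0.8528, -0.4264).
e_1·a_2 = 0.2132·2 + 0.2132·1 + 0.8528·(-4) + (-0.4264)·4 = -4.4772.
u_2 = a_2 + 4.4772·e_1 = (2.9545, 1.9545, -0.1818, 2.0909).
‖u_2‖ = 4.1176, so e_2 = (0.7175, 0.4747, -0.0442, 0.5078).

e_2 = (0.7175, 0.4747, -0.0442, 0.5078)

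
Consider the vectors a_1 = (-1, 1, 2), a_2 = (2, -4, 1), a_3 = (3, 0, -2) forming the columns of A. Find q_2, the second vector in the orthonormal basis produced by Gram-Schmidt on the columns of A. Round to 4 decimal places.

q_1 = a_1/‖a_1‖ = (-1, 1, 2)/2.4495 = (-0.4082, 0.4082, 0.8165).
r_{12} = q_1·a_2 = -1.6330.
u_2 = a_2 + 1.6330·q_1 = (1.3333, -3.3333, 2.3333).
‖u_2‖ = 4.2817, so q_2 = (0.3114, -0.7785, 0.5449).

q_2 = (0.3114, -0.7785, 0.5449)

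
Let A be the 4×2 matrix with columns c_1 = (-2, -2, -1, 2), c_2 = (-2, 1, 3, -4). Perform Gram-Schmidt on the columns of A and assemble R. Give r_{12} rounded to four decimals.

r_{12} = -2.4962

e_1 = c_1/‖c_1‖ = (-2, -2, -1, 2)/3.6056 = (-0.5547, -0.5547, -0.2774, 0.5547).
r_{12} = e_1·c_2 = -2.4962.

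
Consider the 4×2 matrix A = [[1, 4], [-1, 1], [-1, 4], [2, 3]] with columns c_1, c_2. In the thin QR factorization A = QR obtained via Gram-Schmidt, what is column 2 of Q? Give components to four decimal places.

e_2 = (0.5300, 0.2765, 0.7605, 0.2535)

c_1 = (1, -1, -1, 2); ‖c_1‖ = 2.6458, so e_1 = (0.3780, -0.3780, -0.3780, 0.7559).
e_1·c_2 = 0.3780·4 + (-0.3780)·1 + (-0.3780)·4 + 0.7559·3 = 1.8898.
u_2 = c_2 − 1.8898·e_1 = (3.2857, 1.7143, 4.7143, 1.5714).
‖u_2‖ = 6.1991, so e_2 = (0.5300, 0.2765, 0.7605, 0.2535).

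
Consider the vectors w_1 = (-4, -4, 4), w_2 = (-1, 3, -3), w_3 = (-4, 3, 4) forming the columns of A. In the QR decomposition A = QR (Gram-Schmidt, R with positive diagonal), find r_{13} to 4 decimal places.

r_{13} = 2.8868

w_1 = (-4, -4, 4); ‖w_1‖ = 6.9282, so e_1 = (-0.5774, -0.5774, 0.5774).
r_{13} = e_1·w_3 = 2.8868.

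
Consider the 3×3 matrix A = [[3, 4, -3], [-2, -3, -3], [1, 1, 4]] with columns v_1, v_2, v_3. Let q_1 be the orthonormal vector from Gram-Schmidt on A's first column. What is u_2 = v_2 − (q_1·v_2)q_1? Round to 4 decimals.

q_1 = v_1/‖v_1‖ = (3, -2, 1)/3.7417 = (0.8018, -0.5345, 0.2673).
r_{12} = q_1·v_2 = 5.0780.
u_2 = v_2 − 5.0780·q_1 = (-0.0714, -0.2857, -0.3571).

u_2 = (-0.0714, -0.2857, -0.3571)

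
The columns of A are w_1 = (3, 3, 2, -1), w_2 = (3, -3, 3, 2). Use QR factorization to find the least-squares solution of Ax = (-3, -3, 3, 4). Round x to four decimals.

e_1 = w_1/‖w_1‖ = (3, 3, 2, -1)/4.7958 = (0.6255, 0.6255, 0.4170, -0.2085).
r_{12} = e_1·w_2 = 0.8341.
u_2 = w_2 − 0.8341·e_1 = (2.4783, -3.5217, 2.6522, 2.1739).
‖u_2‖ = 5.5049, so e_2 = (0.4502, -0.6397, 0.4818, 0.3949).
Qᵀb = (-3.3362, 3.5936).
Back-substitute: x_2 = 3.5936/5.5049 = 0.6528.
x_1 = (-3.3362 − 0.8341·0.6528)/4.7958 = -0.8092.

x = (-0.8092, 0.6528)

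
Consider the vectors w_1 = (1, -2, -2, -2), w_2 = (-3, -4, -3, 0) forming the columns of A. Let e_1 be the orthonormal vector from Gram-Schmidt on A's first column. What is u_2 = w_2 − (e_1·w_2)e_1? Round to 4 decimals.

u_2 = (-3.8462, -2.3077, -1.3077, 1.6923)

w_1 = (1, -2, -2, -2); ‖w_1‖ = 3.6056, so e_1 = (0.2774, -0.5547, -0.5547, -0.5547).
e_1·w_2 = 0.2774·(-3) + (-0.5547)·(-4) + (-0.5547)·(-3) + (-0.5547)·0 = 3.0509.
u_2 = w_2 − 3.0509·e_1 = (-3.8462, -2.3077, -1.3077, 1.6923).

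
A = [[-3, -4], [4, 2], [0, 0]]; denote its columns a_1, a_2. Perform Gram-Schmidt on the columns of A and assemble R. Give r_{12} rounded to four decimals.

e_1 = a_1/‖a_1‖ = (-3, 4, 0)/5.0000 = (-0.6000, 0.8000, 0.0000).
r_{12} = e_1·a_2 = 4.0000.

r_{12} = 4.0000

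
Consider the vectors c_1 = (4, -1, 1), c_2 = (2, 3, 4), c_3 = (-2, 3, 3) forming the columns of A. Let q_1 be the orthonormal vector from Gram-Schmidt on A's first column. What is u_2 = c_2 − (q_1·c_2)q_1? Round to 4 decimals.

u_2 = (0.0000, 3.5000, 3.5000)

c_1 = (4, -1, 1); ‖c_1‖ = 4.2426, so q_1 = (0.9428, -0.2357, 0.2357).
q_1·c_2 = 0.9428·2 + (-0.2357)·3 + 0.2357·4 = 2.1213.
u_2 = c_2 − 2.1213·q_1 = (0.0000, 3.5000, 3.5000).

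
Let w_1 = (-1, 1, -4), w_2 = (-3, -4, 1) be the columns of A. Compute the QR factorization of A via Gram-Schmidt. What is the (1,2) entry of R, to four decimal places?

r_{12} = -1.1785

w_1 = (-1, 1, -4); ‖w_1‖ = 4.2426, so e_1 = (-0.2357, 0.2357, -0.9428).
r_{12} = e_1·w_2 = -1.1785.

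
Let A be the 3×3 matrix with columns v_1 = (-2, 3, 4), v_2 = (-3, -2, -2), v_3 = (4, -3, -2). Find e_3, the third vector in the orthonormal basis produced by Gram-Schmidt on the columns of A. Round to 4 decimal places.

v_1 = (-2, 3, 4); ‖v_1‖ = 5.3852, so e_1 = (-0.3714, 0.5571, 0.7428).
e_1·v_2 = (-0.3714)·(-3) + 0.5571·(-2) + 0.7428·(-2) = -1.4856.
u_2 = v_2 + 1.4856·e_1 = (-3.5517, -1.1724, -0.8966).
‖u_2‖ = 3.8462, so e_2 = (-0.9234, -0.3048, -0.2331).
e_1·v_3 = (-0.3714)·4 + 0.5571·(-3) + 0.7428·(-2) = -4.6424; e_2·v_3 = (-0.9234)·4 + (-0.3048)·(-3) + (-0.2331)·(-2) = -2.3131.
u_3 = v_3 + 4.6424·e_1 + 2.3131·e_2 = (0.1399, -1.1189, 0.9091).
‖u_3‖ = 1.4484, so e_3 = (0.0966, -0.7725, 0.6276).

e_3 = (0.0966, -0.7725, 0.6276)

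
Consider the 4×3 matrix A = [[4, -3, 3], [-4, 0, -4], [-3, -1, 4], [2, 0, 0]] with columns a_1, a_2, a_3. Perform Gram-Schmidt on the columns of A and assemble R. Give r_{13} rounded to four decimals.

r_{13} = 2.3851

a_1 = (4, -4, -3, 2); ‖a_1‖ = 6.7082, so e_1 = (0.5963, -0.5963, -0.4472, 0.2981).
r_{13} = e_1·a_3 = 2.3851.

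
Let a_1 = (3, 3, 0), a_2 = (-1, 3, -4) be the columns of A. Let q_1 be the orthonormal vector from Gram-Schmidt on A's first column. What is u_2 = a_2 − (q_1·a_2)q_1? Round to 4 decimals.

u_2 = (-2.0000, 2.0000, -4.0000)

q_1 = a_1/‖a_1‖ = (3, 3, 0)/4.2426 = (0.7071, 0.7071, 0.0000).
r_{12} = q_1·a_2 = 1.4142.
u_2 = a_2 − 1.4142·q_1 = (-2.0000, 2.0000, -4.0000).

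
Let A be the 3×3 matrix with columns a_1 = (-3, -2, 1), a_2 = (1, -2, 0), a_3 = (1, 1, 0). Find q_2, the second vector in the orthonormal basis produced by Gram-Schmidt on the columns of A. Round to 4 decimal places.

q_1 = a_1/‖a_1‖ = (-3, -2, 1)/3.7417 = (-0.8018, -0.5345, 0.2673).
r_{12} = q_1·a_2 = 0.2673.
u_2 = a_2 − 0.2673·q_1 = (1.2143, -1.8571, -0.0714).
‖u_2‖ = 2.2200, so q_2 = (0.5470, -0.8365, -0.0322).

q_2 = (0.5470, -0.8365, -0.0322)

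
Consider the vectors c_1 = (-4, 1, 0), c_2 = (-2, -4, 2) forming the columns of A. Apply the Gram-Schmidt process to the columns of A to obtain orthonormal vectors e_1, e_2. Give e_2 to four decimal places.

e_1 = c_1/‖c_1‖ = (-4, 1, 0)/4.1231 = (-0.9701, 0.2425, 0.0000).
r_{12} = e_1·c_2 = 0.9701.
u_2 = c_2 − 0.9701·e_1 = (-1.0588, -4.2353, 2.0000).
‖u_2‖ = 4.8020, so e_2 = (-0.2205, -0.8820, 0.4165).

e_2 = (-0.2205, -0.8820, 0.4165)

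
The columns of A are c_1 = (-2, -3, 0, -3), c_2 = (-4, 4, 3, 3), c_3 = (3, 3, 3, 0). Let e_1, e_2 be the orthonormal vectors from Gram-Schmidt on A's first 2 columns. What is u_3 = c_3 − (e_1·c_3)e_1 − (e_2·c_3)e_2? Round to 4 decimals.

u_3 = (1.6531, 0.9474, 2.9903, -2.0494)

c_1 = (-2, -3, 0, -3); ‖c_1‖ = 4.6904, so e_1 = (-0.4264, -0.6396, 0.0000, -0.6396).
e_1·c_2 = (-0.4264)·(-4) + (-0.6396)·4 + 0.0000·3 + (-0.6396)·3 = -2.7716.
u_2 = c_2 + 2.7716·e_1 = (-5.1818, 2.2273, 3.0000, 1.2273).
‖u_2‖ = 6.5052, so e_2 = (-0.7966, 0.3424, 0.4612, 0.1887).
e_1·c_3 = (-0.4264)·3 + (-0.6396)·3 + 0.0000·3 + (-0.6396)·0 = -3.1980; e_2·c_3 = (-0.7966)·3 + 0.3424·3 + 0.4612·3 + 0.1887·0 = 0.0210.
u_3 = c_3 + 3.1980·e_1 − 0.0210·e_2 = (1.6531, 0.9474, 2.9903, -2.0494).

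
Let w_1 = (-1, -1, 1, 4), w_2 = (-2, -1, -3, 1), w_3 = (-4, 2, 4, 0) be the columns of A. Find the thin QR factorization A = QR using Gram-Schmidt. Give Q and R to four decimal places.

w_1 = (-1, -1, 1, 4); ‖w_1‖ = 4.3589, so e_1 = (-0.2294, -0.2294, 0.2294, 0.9177).
e_1·w_2 = (-0.2294)·(-2) + (-0.2294)·(-1) + 0.2294·(-3) + 0.9177·1 = 0.9177.
u_2 = w_2 − 0.9177·e_1 = (-1.7895, -0.7895, -3.2105, 0.1579).
‖u_2‖ = 3.7627, so e_2 = (-0.4756, -0.2098, -0.8533, 0.0420).
e_1·w_3 = (-0.2294)·(-4) + (-0.2294)·2 + 0.2294·4 + 0.9177·0 = 1.3765; e_2·w_3 = (-0.4756)·(-4) + (-0.2098)·2 + (-0.8533)·4 + 0.0420·0 = -1.9303.
u_3 = w_3 − 1.3765·e_1 + 1.9303·e_2 = (-4.6022, 1.9108, 2.0372, -1.1822).
‖u_3‖ = 5.5117, so e_3 = (-0.8350, 0.3467, 0.3696, -0.2145).

Q = [[-0.2294, -0.4756, -0.8350], [-0.2294, -0.2098, 0.3467], [0.2294, -0.8533, 0.3696], [0.9177, 0.0420, -0.2145]], R = [[4.3589, 0.9177, 1.3765], [0.0000, 3.7627, -1.9303], [0.0000, 0.0000, 5.5117]]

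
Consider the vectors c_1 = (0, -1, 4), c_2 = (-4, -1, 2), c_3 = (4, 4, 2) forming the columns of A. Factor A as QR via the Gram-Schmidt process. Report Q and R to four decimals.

q_1 = c_1/‖c_1‖ = (0, -1, 4)/4.1231 = (0.0000, -0.2425, 0.9701).
r_{12} = q_1·c_2 = 2.1828.
u_2 = c_2 − 2.1828·q_1 = (-4.0000, -0.4706, -0.1176).
‖u_2‖ = 4.0293, so q_2 = (-0.9927, -0.1168, -0.0292).
r_{13} = q_1·c_3 = 0.9701; r_{23} = q_2·c_3 = -4.4965.
u_3 = c_3 − 0.9701·q_1 + 4.4965·q_2 = (-0.4638, 3.7101, 0.9275).
‖u_3‖ = 3.8523, so q_3 = (-0.1204, 0.9631, 0.2408).

Q = [[0.0000, -0.9927, -0.1204], [-0.2425, -0.1168, 0.9631], [0.9701, -0.0292, 0.2408]], R = [[4.1231, 2.1828, 0.9701], [0.0000, 4.0293, -4.4965], [0.0000, 0.0000, 3.8523]]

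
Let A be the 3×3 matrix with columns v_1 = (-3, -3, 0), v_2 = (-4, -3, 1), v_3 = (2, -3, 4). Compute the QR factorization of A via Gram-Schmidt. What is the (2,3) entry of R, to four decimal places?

v_1 = (-3, -3, 0); ‖v_1‖ = 4.2426, so e_1 = (-0.7071, -0.7071, 0.0000).
e_1·v_2 = (-0.7071)·(-4) + (-0.7071)·(-3) + 0.0000·1 = 4.9497.
u_2 = v_2 − 4.9497·e_1 = (-0.5000, 0.5000, 1.0000).
‖u_2‖ = 1.2247, so e_2 = (-0.4082, 0.4082, 0.8165).
r_{23} = e_2·v_3 = 1.2247.

r_{23} = 1.2247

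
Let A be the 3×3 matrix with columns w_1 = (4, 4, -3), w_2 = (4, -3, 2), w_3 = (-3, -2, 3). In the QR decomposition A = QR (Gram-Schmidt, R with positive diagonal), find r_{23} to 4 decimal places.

r_{23} = -0.2631

w_1 = (4, 4, -3); ‖w_1‖ = 6.4031, so q_1 = (0.6247, 0.6247, -0.4685).
q_1·w_2 = 0.6247·4 + 0.6247·(-3) + (-0.4685)·2 = -0.3123.
u_2 = w_2 + 0.3123·q_1 = (4.1951, -2.8049, 1.8537).
‖u_2‖ = 5.3761, so q_2 = (0.7803, -0.5217, 0.3448).
r_{23} = q_2·w_3 = -0.2631.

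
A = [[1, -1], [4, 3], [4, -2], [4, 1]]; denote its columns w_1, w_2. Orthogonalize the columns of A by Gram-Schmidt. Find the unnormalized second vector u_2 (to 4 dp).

w_1 = (1, 4, 4, 4); ‖w_1‖ = 7.0000, so e_1 = (0.1429, 0.5714, 0.5714, 0.5714).
e_1·w_2 = 0.1429·(-1) + 0.5714·3 + 0.5714·(-2) + 0.5714·1 = 1.0000.
u_2 = w_2 − 1.0000·e_1 = (-1.1429, 2.4286, -2.5714, 0.4286).

u_2 = (-1.1429, 2.4286, -2.5714, 0.4286)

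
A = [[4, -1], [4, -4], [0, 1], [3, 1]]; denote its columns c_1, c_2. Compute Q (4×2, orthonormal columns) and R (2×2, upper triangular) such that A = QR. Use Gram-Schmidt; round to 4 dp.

Q = [[0.6247, 0.1905], [0.6247, -0.6773], [0.0000, 0.2893], [0.4685, 0.6491]], R = [[6.4031, -2.6550], [0.0000, 3.4571]]

c_1 = (4, 4, 0, 3); ‖c_1‖ = 6.4031, so q_1 = (0.6247, 0.6247, 0.0000, 0.4685).
q_1·c_2 = 0.6247·(-1) + 0.6247·(-4) + 0.0000·1 + 0.4685·1 = -2.6550.
u_2 = c_2 + 2.6550·q_1 = (0.6585, -2.3415, 1.0000, 2.2439).
‖u_2‖ = 3.4571, so q_2 = (0.1905, -0.6773, 0.2893, 0.6491).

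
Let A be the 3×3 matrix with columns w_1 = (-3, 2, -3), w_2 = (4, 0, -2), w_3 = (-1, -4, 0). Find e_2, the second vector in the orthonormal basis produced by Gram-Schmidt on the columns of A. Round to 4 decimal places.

e_2 = (0.7425, 0.1273, -0.6576)

e_1 = w_1/‖w_1‖ = (-3, 2, -3)/4.6904 = (-0.6396, 0.4264, -0.6396).
r_{12} = e_1·w_2 = -1.2792.
u_2 = w_2 + 1.2792·e_1 = (3.1818, 0.5455, -2.8182).
‖u_2‖ = 4.2853, so e_2 = (0.7425, 0.1273, -0.6576).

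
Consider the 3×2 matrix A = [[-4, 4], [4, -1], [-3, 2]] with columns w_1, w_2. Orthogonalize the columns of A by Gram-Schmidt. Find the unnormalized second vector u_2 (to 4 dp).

w_1 = (-4, 4, -3); ‖w_1‖ = 6.4031, so q_1 = (-0.6247, 0.6247, -0.4685).
q_1·w_2 = (-0.6247)·4 + 0.6247·(-1) + (-0.4685)·2 = -4.0605.
u_2 = w_2 + 4.0605·q_1 = (1.4634, 1.5366, 0.0976).

u_2 = (1.4634, 1.5366, 0.0976)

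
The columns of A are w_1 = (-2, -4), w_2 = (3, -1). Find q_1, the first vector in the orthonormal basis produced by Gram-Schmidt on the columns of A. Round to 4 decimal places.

q_1 = (-0.4472, -0.8944)

w_1 = (-2, -4); ‖w_1‖ = 4.4721, so q_1 = (-0.4472, -0.8944).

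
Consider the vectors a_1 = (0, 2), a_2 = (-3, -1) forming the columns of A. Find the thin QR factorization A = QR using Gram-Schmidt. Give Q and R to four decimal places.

e_1 = a_1/‖a_1‖ = (0, 2)/2.0000 = (0.0000, 1.0000).
r_{12} = e_1·a_2 = -1.0000.
u_2 = a_2 + 1.0000·e_1 = (-3.0000, 0.0000).
‖u_2‖ = 3.0000, so e_2 = (-1.0000, 0.0000).

Q = [[0.0000, -1.0000], [1.0000, 0.0000]], R = [[2.0000, -1.0000], [0.0000, 3.0000]]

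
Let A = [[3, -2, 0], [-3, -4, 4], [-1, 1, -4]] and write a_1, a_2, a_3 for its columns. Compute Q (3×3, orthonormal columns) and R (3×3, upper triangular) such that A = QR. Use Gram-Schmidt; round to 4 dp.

q_1 = a_1/‖a_1‖ = (3, -3, -1)/4.3589 = (0.6882, -0.6882, -0.2294).
r_{12} = q_1·a_2 = 1.1471.
u_2 = a_2 − 1.1471·q_1 = (-2.7895, -3.2105, 1.2632).
‖u_2‖ = 4.4367, so q_2 = (-0.6287, -0.7236, 0.2847).
r_{13} = q_1·a_3 = -1.8353; r_{23} = q_2·a_3 = -4.0334.
u_3 = a_3 + 1.8353·q_1 + 4.0334·q_2 = (-1.2727, -0.1818, -3.2727).
‖u_3‖ = 3.5162, so q_3 = (-0.3620, -0.0517, -0.9308).

Q = [[0.6882, -0.6287, -0.3620], [-0.6882, -0.7236, -0.0517], [-0.2294, 0.2847, -0.9308]], R = [[4.3589, 1.1471, -1.8353], [0.0000, 4.4367, -4.0334], [0.0000, 0.0000, 3.5162]]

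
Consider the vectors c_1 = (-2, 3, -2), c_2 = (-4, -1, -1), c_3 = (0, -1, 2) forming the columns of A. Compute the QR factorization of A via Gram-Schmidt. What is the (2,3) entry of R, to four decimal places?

r_{23} = 0.4841

e_1 = c_1/‖c_1‖ = (-2, 3, -2)/4.1231 = (-0.4851, 0.7276, -0.4851).
r_{12} = e_1·c_2 = 1.6977.
u_2 = c_2 − 1.6977·e_1 = (-3.1765, -2.2353, -0.1765).
‖u_2‖ = 3.8881, so e_2 = (-0.8170, -0.5749, -0.0454).
r_{23} = e_2·c_3 = 0.4841.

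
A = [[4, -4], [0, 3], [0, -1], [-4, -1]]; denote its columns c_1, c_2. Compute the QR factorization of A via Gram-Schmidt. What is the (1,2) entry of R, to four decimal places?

r_{12} = -2.1213

c_1 = (4, 0, 0, -4); ‖c_1‖ = 5.6569, so e_1 = (0.7071, 0.0000, 0.0000, -0.7071).
r_{12} = e_1·c_2 = -2.1213.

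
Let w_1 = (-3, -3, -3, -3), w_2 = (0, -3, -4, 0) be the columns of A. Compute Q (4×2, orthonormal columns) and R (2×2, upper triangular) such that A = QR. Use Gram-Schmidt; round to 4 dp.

Q = [[-0.5000, 0.4901], [-0.5000, -0.3501], [-0.5000, -0.6301], [-0.5000, 0.4901]], R = [[6.0000, 3.5000], [0.0000, 3.5707]]

w_1 = (-3, -3, -3, -3); ‖w_1‖ = 6.0000, so e_1 = (-0.5000, -0.5000, -0.5000, -0.5000).
e_1·w_2 = (-0.5000)·0 + (-0.5000)·(-3) + (-0.5000)·(-4) + (-0.5000)·0 = 3.5000.
u_2 = w_2 − 3.5000·e_1 = (1.7500, -1.2500, -2.2500, 1.7500).
‖u_2‖ = 3.5707, so e_2 = (0.4901, -0.3501, -0.6301, 0.4901).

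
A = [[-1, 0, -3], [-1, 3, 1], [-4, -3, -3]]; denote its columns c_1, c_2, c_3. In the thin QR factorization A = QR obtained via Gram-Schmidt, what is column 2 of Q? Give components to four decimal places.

e_2 = (0.1361, 0.9526, -0.2722)

e_1 = c_1/‖c_1‖ = (-1, -1, -4)/4.2426 = (-0.2357, -0.2357, -0.9428).
r_{12} = e_1·c_2 = 2.1213.
u_2 = c_2 − 2.1213·e_1 = (0.5000, 3.5000, -1.0000).
‖u_2‖ = 3.6742, so e_2 = (0.1361, 0.9526, -0.2722).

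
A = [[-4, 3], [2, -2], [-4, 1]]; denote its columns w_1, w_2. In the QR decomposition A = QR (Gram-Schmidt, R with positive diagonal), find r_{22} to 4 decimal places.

q_1 = w_1/‖w_1‖ = (-4, 2, -4)/6.0000 = (-0.6667, 0.3333, -0.6667).
r_{12} = q_1·w_2 = -3.3333.
u_2 = w_2 + 3.3333·q_1 = (0.7778, -0.8889, -1.2222).
r_{22} = ‖u_2‖ = 1.6997.

r_{22} = 1.6997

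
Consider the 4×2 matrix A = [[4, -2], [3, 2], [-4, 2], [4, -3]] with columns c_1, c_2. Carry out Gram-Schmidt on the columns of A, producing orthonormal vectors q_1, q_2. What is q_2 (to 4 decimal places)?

q_2 = (-0.1290, 0.8929, 0.1290, -0.4117)

q_1 = c_1/‖c_1‖ = (4, 3, -4, 4)/7.5498 = (0.5298, 0.3974, -0.5298, 0.5298).
r_{12} = q_1·c_2 = -2.9140.
u_2 = c_2 + 2.9140·q_1 = (-0.4561, 3.1579, 0.4561, -1.4561).
‖u_2‖ = 3.5368, so q_2 = (-0.1290, 0.8929, 0.1290, -0.4117).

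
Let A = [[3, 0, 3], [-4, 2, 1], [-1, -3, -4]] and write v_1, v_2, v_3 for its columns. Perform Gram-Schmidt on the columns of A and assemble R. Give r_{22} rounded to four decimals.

r_{22} = 3.4696

v_1 = (3, -4, -1); ‖v_1‖ = 5.0990, so e_1 = (0.5883, -0.7845, -0.1961).
e_1·v_2 = 0.5883·0 + (-0.7845)·2 + (-0.1961)·(-3) = -0.9806.
u_2 = v_2 + 0.9806·e_1 = (0.5769, 1.2308, -3.1923).
r_{22} = ‖u_2‖ = 3.4696.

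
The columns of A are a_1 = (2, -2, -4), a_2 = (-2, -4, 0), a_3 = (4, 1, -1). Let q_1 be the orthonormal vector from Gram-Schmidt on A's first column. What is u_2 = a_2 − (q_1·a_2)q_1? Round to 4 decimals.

a_1 = (2, -2, -4); ‖a_1‖ = 4.8990, so q_1 = (0.4082, -0.4082, -0.8165).
q_1·a_2 = 0.4082·(-2) + (-0.4082)·(-4) + (-0.8165)·0 = 0.8165.
u_2 = a_2 − 0.8165·q_1 = (-2.3333, -3.6667, 0.6667).

u_2 = (-2.3333, -3.6667, 0.6667)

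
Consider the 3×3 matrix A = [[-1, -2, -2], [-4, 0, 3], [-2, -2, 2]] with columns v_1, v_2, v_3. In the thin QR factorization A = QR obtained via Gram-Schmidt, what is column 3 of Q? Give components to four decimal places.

q_1 = v_1/‖v_1‖ = (-1, -4, -2)/4.5826 = (-0.2182, -0.8729, -0.4364).
r_{12} = q_1·v_2 = 1.3093.
u_2 = v_2 − 1.3093·q_1 = (-1.7143, 1.1429, -1.4286).
‖u_2‖ = 2.5071, so q_2 = (-0.6838, 0.4558, -0.5698).
r_{13} = q_1·v_3 = -3.0551; r_{23} = q_2·v_3 = 1.5954.
u_3 = v_3 + 3.0551·q_1 − 1.5954·q_2 = (-1.5758, -0.3939, 1.5758).
‖u_3‖ = 2.2630, so q_3 = (-0.6963, -0.1741, 0.6963).

q_3 = (-0.6963, -0.1741, 0.6963)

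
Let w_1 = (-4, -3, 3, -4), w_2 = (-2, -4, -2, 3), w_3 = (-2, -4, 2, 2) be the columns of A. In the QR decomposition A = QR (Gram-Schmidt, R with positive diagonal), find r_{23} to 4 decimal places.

r_{23} = 3.7089

w_1 = (-4, -3, 3, -4); ‖w_1‖ = 7.0711, so e_1 = (-0.5657, -0.4243, 0.4243, -0.5657).
e_1·w_2 = (-0.5657)·(-2) + (-0.4243)·(-4) + 0.4243·(-2) + (-0.5657)·3 = 0.2828.
u_2 = w_2 − 0.2828·e_1 = (-1.8400, -3.8800, -2.1200, 3.1600).
‖u_2‖ = 5.7376, so e_2 = (-0.3207, -0.6762, -0.3695, 0.5508).
r_{23} = e_2·w_3 = 3.7089.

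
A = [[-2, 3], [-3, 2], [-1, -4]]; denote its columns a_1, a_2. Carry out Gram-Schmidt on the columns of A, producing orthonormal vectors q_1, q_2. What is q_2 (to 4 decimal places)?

a_1 = (-2, -3, -1); ‖a_1‖ = 3.7417, so q_1 = (-0.5345, -0.8018, -0.2673).
q_1·a_2 = (-0.5345)·3 + (-0.8018)·2 + (-0.2673)·(-4) = -2.1381.
u_2 = a_2 + 2.1381·q_1 = (1.8571, 0.2857, -4.5714).
‖u_2‖ = 4.9425, so q_2 = (0.3757, 0.0578, -0.9249).

q_2 = (0.3757, 0.0578, -0.9249)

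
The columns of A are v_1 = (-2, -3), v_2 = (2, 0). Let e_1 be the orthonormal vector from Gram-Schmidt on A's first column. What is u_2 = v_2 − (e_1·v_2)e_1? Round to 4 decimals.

u_2 = (1.3846, -0.9231)

v_1 = (-2, -3); ‖v_1‖ = 3.6056, so e_1 = (-0.5547, -0.8321).
e_1·v_2 = (-0.5547)·2 + (-0.8321)·0 = -1.1094.
u_2 = v_2 + 1.1094·e_1 = (1.3846, -0.9231).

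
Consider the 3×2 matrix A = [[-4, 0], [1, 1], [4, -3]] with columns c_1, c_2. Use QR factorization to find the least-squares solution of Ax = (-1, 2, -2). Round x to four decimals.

x = (0.3254, 1.1579)

c_1 = (-4, 1, 4); ‖c_1‖ = 5.7446, so q_1 = (-0.6963, 0.1741, 0.6963).
q_1·c_2 = (-0.6963)·0 + 0.1741·1 + 0.6963·(-3) = -1.9149.
u_2 = c_2 + 1.9149·q_1 = (-1.3333, 1.3333, -1.6667).
‖u_2‖ = 2.5166, so q_2 = (-0.5298, 0.5298, -0.6623).
Qᵀb = (-0.3482, 2.9140).
Back-substitute: x_2 = 2.9140/2.5166 = 1.1579.
x_1 = (-0.3482 + 1.9149·1.1579)/5.7446 = 0.3254.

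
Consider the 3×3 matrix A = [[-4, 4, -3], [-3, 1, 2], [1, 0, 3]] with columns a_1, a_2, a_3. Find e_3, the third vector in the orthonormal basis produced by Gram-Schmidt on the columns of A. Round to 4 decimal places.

e_3 = (-0.1111, 0.4444, 0.8889)

a_1 = (-4, -3, 1); ‖a_1‖ = 5.0990, so e_1 = (-0.7845, -0.5883, 0.1961).
e_1·a_2 = (-0.7845)·4 + (-0.5883)·1 + 0.1961·0 = -3.7262.
u_2 = a_2 + 3.7262·e_1 = (1.0769, -1.1923, 0.7308).
‖u_2‖ = 1.7650, so e_2 = (0.6101, -0.6755, 0.4140).
e_1·a_3 = (-0.7845)·(-3) + (-0.5883)·2 + 0.1961·3 = 1.7650; e_2·a_3 = 0.6101·(-3) + (-0.6755)·2 + 0.4140·3 = -1.9394.
u_3 = a_3 − 1.7650·e_1 + 1.9394·e_2 = (-0.4321, 1.7284, 3.4568).
‖u_3‖ = 3.8889, so e_3 = (-0.1111, 0.4444, 0.8889).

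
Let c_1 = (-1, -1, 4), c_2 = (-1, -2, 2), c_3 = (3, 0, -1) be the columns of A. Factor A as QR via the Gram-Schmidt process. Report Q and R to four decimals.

c_1 = (-1, -1, 4); ‖c_1‖ = 4.2426, so e_1 = (-0.2357, -0.2357, 0.9428).
e_1·c_2 = (-0.2357)·(-1) + (-0.2357)·(-2) + 0.9428·2 = 2.5927.
u_2 = c_2 − 2.5927·e_1 = (-0.3889, -1.3889, -0.4444).
‖u_2‖ = 1.5092, so e_2 = (-0.2577, -0.9203, -0.2945).
e_1·c_3 = (-0.2357)·3 + (-0.2357)·0 + 0.9428·(-1) = -1.6499; e_2·c_3 = (-0.2577)·3 + (-0.9203)·0 + (-0.2945)·(-1) = -0.4785.
u_3 = c_3 + 1.6499·e_1 + 0.4785·e_2 = (2.4878, -0.8293, 0.4146).
‖u_3‖ = 2.6550, so e_3 = (0.9370, -0.3123, 0.1562).

Q = [[-0.2357, -0.2577, 0.9370], [-0.2357, -0.9203, -0.3123], [0.9428, -0.2945, 0.1562]], R = [[4.2426, 2.5927, -1.6499], [0.0000, 1.5092, -0.4785], [0.0000, 0.0000, 2.6550]]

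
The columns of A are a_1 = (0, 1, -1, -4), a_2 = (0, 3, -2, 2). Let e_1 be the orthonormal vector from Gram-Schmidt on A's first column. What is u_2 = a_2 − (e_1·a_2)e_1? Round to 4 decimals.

a_1 = (0, 1, -1, -4); ‖a_1‖ = 4.2426, so e_1 = (0.0000, 0.2357, -0.2357, -0.9428).
e_1·a_2 = 0.0000·0 + 0.2357·3 + (-0.2357)·(-2) + (-0.9428)·2 = -0.7071.
u_2 = a_2 + 0.7071·e_1 = (0.0000, 3.1667, -2.1667, 1.3333).

u_2 = (0.0000, 3.1667, -2.1667, 1.3333)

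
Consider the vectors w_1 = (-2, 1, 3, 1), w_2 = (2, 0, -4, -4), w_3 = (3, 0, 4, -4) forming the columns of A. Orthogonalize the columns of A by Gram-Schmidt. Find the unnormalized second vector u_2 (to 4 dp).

u_2 = (-0.6667, 1.3333, 0.0000, -2.6667)

w_1 = (-2, 1, 3, 1); ‖w_1‖ = 3.8730, so e_1 = (-0.5164, 0.2582, 0.7746, 0.2582).
e_1·w_2 = (-0.5164)·2 + 0.2582·0 + 0.7746·(-4) + 0.2582·(-4) = -5.1640.
u_2 = w_2 + 5.1640·e_1 = (-0.6667, 1.3333, 0.0000, -2.6667).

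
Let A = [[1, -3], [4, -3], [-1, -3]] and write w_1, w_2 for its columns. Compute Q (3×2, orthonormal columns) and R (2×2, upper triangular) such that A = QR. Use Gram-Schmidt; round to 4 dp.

w_1 = (1, 4, -1); ‖w_1‖ = 4.2426, so q_1 = (0.2357, 0.9428, -0.2357).
q_1·w_2 = 0.2357·(-3) + 0.9428·(-3) + (-0.2357)·(-3) = -2.8284.
u_2 = w_2 + 2.8284·q_1 = (-2.3333, -0.3333, -3.6667).
‖u_2‖ = 4.3589, so q_2 = (-0.5353, -0.0765, -0.8412).

Q = [[0.2357, -0.5353], [0.9428, -0.0765], [-0.2357, -0.8412]], R = [[4.2426, -2.8284], [0.0000, 4.3589]]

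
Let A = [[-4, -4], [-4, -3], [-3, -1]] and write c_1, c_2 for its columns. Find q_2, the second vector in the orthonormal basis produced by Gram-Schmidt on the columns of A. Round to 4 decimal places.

c_1 = (-4, -4, -3); ‖c_1‖ = 6.4031, so q_1 = (-0.6247, -0.6247, -0.4685).
q_1·c_2 = (-0.6247)·(-4) + (-0.6247)·(-3) + (-0.4685)·(-1) = 4.8414.
u_2 = c_2 − 4.8414·q_1 = (-0.9756, 0.0244, 1.2683).
‖u_2‖ = 1.6003, so q_2 = (-0.6096, 0.0152, 0.7925).

q_2 = (-0.6096, 0.0152, 0.7925)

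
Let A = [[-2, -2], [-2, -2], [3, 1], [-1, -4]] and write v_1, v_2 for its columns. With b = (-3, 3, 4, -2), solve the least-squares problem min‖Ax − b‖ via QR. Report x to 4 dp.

x = (0.7556, 0.0267)

v_1 = (-2, -2, 3, -1); ‖v_1‖ = 4.2426, so q_1 = (-0.4714, -0.4714, 0.7071, -0.2357).
q_1·v_2 = (-0.4714)·(-2) + (-0.4714)·(-2) + 0.7071·1 + (-0.2357)·(-4) = 3.5355.
u_2 = v_2 − 3.5355·q_1 = (-0.3333, -0.3333, -1.5000, -3.1667).
‖u_2‖ = 3.5355, so q_2 = (-0.0943, -0.0943, -0.4243, -0.8957).
Qᵀb = (3.2998, 0.0943).
Back-substitute: x_2 = 0.0943/3.5355 = 0.0267.
x_1 = (3.2998 − 3.5355·0.0267)/4.2426 = 0.7556.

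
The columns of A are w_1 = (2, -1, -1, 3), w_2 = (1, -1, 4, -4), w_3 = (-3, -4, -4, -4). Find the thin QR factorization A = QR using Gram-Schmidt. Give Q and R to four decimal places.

w_1 = (2, -1, -1, 3); ‖w_1‖ = 3.8730, so q_1 = (0.5164, -0.2582, -0.2582, 0.7746).
q_1·w_2 = 0.5164·1 + (-0.2582)·(-1) + (-0.2582)·4 + 0.7746·(-4) = -3.3566.
u_2 = w_2 + 3.3566·q_1 = (2.7333, -1.8667, 3.1333, -1.4000).
‖u_2‖ = 4.7679, so q_2 = (0.5733, -0.3915, 0.6572, -0.2936).
q_1·w_3 = 0.5164·(-3) + (-0.2582)·(-4) + (-0.2582)·(-4) + 0.7746·(-4) = -2.5820; q_2·w_3 = 0.5733·(-3) + (-0.3915)·(-4) + 0.6572·(-4) + (-0.2936)·(-4) = -1.6080.
u_3 = w_3 + 2.5820·q_1 + 1.6080·q_2 = (-0.7449, -5.2962, -3.6100, -2.4721).
‖u_3‖ = 6.9100, so q_3 = (-0.1078, -0.7665, -0.5224, -0.3578).

Q = [[0.5164, 0.5733, -0.1078], [-0.2582, -0.3915, -0.7665], [-0.2582, 0.6572, -0.5224], [0.7746, -0.2936, -0.3578]], R = [[3.8730, -3.3566, -2.5820], [0.0000, 4.7679, -1.6080], [0.0000, 0.0000, 6.9100]]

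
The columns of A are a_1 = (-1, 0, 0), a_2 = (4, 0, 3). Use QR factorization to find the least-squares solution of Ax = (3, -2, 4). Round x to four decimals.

x = (2.3333, 1.3333)

a_1 = (-1, 0, 0); ‖a_1‖ = 1.0000, so q_1 = (-1.0000, 0.0000, 0.0000).
q_1·a_2 = (-1.0000)·4 + 0.0000·0 + 0.0000·3 = -4.0000.
u_2 = a_2 + 4.0000·q_1 = (0.0000, 0.0000, 3.0000).
‖u_2‖ = 3.0000, so q_2 = (0.0000, 0.0000, 1.0000).
Qᵀb = (-3.0000, 4.0000).
Back-substitute: x_2 = 4.0000/3.0000 = 1.3333.
x_1 = (-3.0000 + 4.0000·1.3333)/1.0000 = 2.3333.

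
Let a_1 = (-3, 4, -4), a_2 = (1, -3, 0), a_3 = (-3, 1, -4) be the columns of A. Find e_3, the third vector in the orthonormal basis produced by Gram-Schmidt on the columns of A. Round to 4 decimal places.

a_1 = (-3, 4, -4); ‖a_1‖ = 6.4031, so e_1 = (-0.4685, 0.6247, -0.6247).
e_1·a_2 = (-0.4685)·1 + 0.6247·(-3) + (-0.6247)·0 = -2.3426.
u_2 = a_2 + 2.3426·e_1 = (-0.0976, -1.5366, -1.4634).
‖u_2‖ = 2.1242, so e_2 = (-0.0459, -0.7234, -0.6889).
e_1·a_3 = (-0.4685)·(-3) + 0.6247·1 + (-0.6247)·(-4) = 4.5290; e_2·a_3 = (-0.0459)·(-3) + (-0.7234)·1 + (-0.6889)·(-4) = 2.1701.
u_3 = a_3 − 4.5290·e_1 − 2.1701·e_2 = (-0.7784, -0.2595, 0.3243).
‖u_3‖ = 0.8823, so e_3 = (-0.8823, -0.2941, 0.3676).

e_3 = (-0.8823, -0.2941, 0.3676)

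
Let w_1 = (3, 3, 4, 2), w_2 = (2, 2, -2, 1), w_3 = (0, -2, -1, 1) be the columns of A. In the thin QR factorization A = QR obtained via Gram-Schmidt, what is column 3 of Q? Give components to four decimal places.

e_3 = (0.2882, -0.6752, -0.0484, 0.6773)

w_1 = (3, 3, 4, 2); ‖w_1‖ = 6.1644, so e_1 = (0.4867, 0.4867, 0.6489, 0.3244).
e_1·w_2 = 0.4867·2 + 0.4867·2 + 0.6489·(-2) + 0.3244·1 = 0.9733.
u_2 = w_2 − 0.9733·e_1 = (1.5263, 1.5263, -2.6316, 0.6842).
‖u_2‖ = 3.4717, so e_2 = (0.4396, 0.4396, -0.7580, 0.1971).
e_1·w_3 = 0.4867·0 + 0.4867·(-2) + 0.6489·(-1) + 0.3244·1 = -1.2978; e_2·w_3 = 0.4396·0 + 0.4396·(-2) + (-0.7580)·(-1) + 0.1971·1 = 0.0758.
u_3 = w_3 + 1.2978·e_1 − 0.0758·e_2 = (0.5983, -1.4017, -0.1004, 1.4061).
‖u_3‖ = 2.0761, so e_3 = (0.2882, -0.6752, -0.0484, 0.6773).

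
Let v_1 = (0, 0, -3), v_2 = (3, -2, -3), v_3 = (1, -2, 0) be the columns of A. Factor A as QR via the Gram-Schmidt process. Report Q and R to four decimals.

Q = [[0.0000, 0.8321, -0.5547], [0.0000, -0.5547, -0.8321], [-1.0000, 0.0000, 0.0000]], R = [[3.0000, 3.0000, 0.0000], [0.0000, 3.6056, 1.9415], [0.0000, 0.0000, 1.1094]]

v_1 = (0, 0, -3); ‖v_1‖ = 3.0000, so e_1 = (0.0000, 0.0000, -1.0000).
e_1·v_2 = 0.0000·3 + 0.0000·(-2) + (-1.0000)·(-3) = 3.0000.
u_2 = v_2 − 3.0000·e_1 = (3.0000, -2.0000, 0.0000).
‖u_2‖ = 3.6056, so e_2 = (0.8321, -0.5547, 0.0000).
e_1·v_3 = 0.0000·1 + 0.0000·(-2) + (-1.0000)·0 = 0.0000; e_2·v_3 = 0.8321·1 + (-0.5547)·(-2) + 0.0000·0 = 1.9415.
u_3 = v_3 + 0.0000·e_1 − 1.9415·e_2 = (-0.6154, -0.9231, 0.0000).
‖u_3‖ = 1.1094, so e_3 = (-0.5547, -0.8321, 0.0000).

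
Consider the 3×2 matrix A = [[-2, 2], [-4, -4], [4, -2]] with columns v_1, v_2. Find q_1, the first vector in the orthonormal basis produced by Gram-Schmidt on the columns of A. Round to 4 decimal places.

v_1 = (-2, -4, 4); ‖v_1‖ = 6.0000, so q_1 = (-0.3333, -0.6667, 0.6667).

q_1 = (-0.3333, -0.6667, 0.6667)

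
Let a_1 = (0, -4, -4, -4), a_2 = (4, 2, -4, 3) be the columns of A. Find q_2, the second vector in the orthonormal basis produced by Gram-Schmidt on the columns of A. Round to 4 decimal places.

q_2 = (0.5985, 0.2494, -0.6484, 0.3990)

a_1 = (0, -4, -4, -4); ‖a_1‖ = 6.9282, so q_1 = (0.0000, -0.5774, -0.5774, -0.5774).
q_1·a_2 = 0.0000·4 + (-0.5774)·2 + (-0.5774)·(-4) + (-0.5774)·3 = -0.5774.
u_2 = a_2 + 0.5774·q_1 = (4.0000, 1.6667, -4.3333, 2.6667).
‖u_2‖ = 6.6833, so q_2 = (0.5985, 0.2494, -0.6484, 0.3990).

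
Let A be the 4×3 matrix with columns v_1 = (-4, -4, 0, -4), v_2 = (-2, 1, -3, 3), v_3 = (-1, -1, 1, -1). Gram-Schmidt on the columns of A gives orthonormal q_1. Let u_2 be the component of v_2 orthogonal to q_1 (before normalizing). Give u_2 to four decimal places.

q_1 = v_1/‖v_1‖ = (-4, -4, 0, -4)/6.9282 = (-0.5774, -0.5774, 0.0000, -0.5774).
r_{12} = q_1·v_2 = -1.1547.
u_2 = v_2 + 1.1547·q_1 = (-2.6667, 0.3333, -3.0000, 2.3333).

u_2 = (-2.6667, 0.3333, -3.0000, 2.3333)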